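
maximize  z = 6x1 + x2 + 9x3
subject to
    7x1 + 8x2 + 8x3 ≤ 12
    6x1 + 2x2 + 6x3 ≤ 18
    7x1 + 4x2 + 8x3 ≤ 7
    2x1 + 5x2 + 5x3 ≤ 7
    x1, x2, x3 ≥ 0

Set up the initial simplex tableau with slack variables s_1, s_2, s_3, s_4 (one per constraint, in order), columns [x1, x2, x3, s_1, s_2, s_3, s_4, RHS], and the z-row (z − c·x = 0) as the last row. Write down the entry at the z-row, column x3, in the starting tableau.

The z-row carries the negated objective coefficients: the x3 entry is -9.

-9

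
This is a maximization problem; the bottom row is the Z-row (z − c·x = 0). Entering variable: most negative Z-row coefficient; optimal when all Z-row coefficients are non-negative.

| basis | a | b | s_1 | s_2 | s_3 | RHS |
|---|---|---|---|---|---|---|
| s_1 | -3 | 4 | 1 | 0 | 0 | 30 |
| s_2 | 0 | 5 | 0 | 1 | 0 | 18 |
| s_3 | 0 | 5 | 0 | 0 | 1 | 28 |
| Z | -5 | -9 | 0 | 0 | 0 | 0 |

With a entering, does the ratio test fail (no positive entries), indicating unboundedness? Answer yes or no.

Every constraint-row entry in column a is ≤ 0, so increasing a is unbounded.

yes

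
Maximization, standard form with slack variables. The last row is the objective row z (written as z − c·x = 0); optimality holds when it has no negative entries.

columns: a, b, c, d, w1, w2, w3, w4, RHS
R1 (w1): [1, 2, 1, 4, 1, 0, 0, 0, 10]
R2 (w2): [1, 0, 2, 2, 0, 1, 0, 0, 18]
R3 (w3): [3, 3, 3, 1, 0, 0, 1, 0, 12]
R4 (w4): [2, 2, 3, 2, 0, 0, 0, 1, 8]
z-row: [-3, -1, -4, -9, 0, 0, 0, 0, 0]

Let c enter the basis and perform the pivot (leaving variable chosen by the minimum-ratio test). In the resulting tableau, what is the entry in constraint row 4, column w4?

1/3

Ratio test on column c — row 1: 10/1 = 10; row 2: 18/2 = 9; row 3: 12/3 = 4; row 4: 8/3 = 8/3. Minimum is 8/3 at row 4 (w4 leaves); pivot element 3.
Divide row 4 by 3; eliminate column c from the other rows.
In the new row 4, the w4 entry is the old entry divided by the pivot: 1/3 = 1/3.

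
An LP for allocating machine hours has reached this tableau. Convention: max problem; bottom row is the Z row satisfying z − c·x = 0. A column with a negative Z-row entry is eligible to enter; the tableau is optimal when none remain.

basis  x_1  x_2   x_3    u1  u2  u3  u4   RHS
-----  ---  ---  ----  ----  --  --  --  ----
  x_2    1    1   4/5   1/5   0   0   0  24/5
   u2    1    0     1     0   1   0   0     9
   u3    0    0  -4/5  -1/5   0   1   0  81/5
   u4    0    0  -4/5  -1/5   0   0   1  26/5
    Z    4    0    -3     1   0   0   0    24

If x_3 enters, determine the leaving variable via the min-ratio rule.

x_2

Column x_3 entries and ratios — x_2: (24/5)/(4/5) = 6; u2: 9/1 = 9; u3: -4/5 ≤ 0, skip; u4: -4/5 ≤ 0, skip.
Smallest ratio is 6 in the row of x_2, so x_2 leaves.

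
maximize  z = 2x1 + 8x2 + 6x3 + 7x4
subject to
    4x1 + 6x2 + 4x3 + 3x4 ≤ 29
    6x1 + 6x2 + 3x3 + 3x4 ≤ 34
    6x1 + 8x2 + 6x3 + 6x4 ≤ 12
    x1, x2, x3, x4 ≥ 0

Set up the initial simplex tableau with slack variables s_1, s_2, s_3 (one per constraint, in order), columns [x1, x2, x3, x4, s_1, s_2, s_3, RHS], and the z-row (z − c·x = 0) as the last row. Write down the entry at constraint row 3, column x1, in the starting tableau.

Constraint 3 has coefficient 6 on x1.

6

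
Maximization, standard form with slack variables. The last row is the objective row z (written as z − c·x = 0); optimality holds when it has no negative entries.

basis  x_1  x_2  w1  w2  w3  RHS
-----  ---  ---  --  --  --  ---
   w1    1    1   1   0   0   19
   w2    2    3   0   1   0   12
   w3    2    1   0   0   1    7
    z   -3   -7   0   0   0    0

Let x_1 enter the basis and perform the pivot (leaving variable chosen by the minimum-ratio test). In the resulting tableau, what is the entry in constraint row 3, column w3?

Ratio test on column x_1 — row 1: 19/1 = 19; row 2: 12/2 = 6; row 3: 7/2 = 7/2. Minimum is 7/2 at row 3 (w3 leaves); pivot element 2.
Divide row 3 by 2; eliminate column x_1 from the other rows.
In the new row 3, the w3 entry is the old entry divided by the pivot: 1/2 = 1/2.

1/2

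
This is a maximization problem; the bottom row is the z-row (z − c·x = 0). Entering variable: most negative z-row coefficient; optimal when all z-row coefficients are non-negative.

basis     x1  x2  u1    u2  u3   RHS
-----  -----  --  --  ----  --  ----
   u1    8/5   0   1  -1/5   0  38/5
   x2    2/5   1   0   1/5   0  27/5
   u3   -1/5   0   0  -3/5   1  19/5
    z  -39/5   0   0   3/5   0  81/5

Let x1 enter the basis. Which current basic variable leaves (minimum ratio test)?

Column x1 entries and ratios — u1: (38/5)/(8/5) = 19/4; x2: (27/5)/(2/5) = 27/2; u3: -1/5 ≤ 0, skip.
Smallest ratio is 19/4 in the row of u1, so u1 leaves.

u1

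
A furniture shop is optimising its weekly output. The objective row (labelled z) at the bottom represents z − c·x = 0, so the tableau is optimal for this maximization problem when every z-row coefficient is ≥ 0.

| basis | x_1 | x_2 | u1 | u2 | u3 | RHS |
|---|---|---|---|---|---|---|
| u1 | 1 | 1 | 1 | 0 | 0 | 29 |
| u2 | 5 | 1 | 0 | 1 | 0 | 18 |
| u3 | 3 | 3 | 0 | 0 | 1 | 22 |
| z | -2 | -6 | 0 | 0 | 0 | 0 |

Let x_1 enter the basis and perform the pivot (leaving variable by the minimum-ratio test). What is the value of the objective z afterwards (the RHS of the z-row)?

Ratio test on column x_1 — row 1: 29/1 = 29; row 2: 18/5 = 18/5; row 3: 22/3 = 22/3. Minimum is 18/5 at row 2 (u2 leaves); pivot element 5.
Pivot on row 2; the z-row RHS becomes 0 − (-2)·(18/5) = 36/5.

36/5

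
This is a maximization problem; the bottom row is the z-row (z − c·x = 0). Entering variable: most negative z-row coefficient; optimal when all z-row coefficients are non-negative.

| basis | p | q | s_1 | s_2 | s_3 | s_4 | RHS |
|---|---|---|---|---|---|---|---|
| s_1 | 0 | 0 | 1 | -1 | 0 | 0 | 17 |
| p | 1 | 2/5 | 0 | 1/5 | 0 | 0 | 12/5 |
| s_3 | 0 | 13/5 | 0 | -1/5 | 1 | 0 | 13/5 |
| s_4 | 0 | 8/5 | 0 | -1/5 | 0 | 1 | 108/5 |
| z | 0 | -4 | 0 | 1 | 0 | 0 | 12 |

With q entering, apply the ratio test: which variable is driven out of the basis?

Column q entries and ratios — s_1: 0 ≤ 0, skip; p: (12/5)/(2/5) = 6; s_3: (13/5)/(13/5) = 1; s_4: (108/5)/(8/5) = 27/2.
Smallest ratio is 1 in the row of s_3, so s_3 leaves.

s_3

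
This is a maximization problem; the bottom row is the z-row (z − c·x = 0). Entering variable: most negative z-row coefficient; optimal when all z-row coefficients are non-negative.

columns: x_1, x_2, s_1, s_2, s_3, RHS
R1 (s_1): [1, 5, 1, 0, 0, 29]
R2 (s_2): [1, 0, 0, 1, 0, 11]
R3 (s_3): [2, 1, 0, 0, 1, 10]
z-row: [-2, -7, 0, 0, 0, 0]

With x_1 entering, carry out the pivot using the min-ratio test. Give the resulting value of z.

Ratio test on column x_1 — row 1: 29/1 = 29; row 2: 11/1 = 11; row 3: 10/2 = 5. Minimum is 5 at row 3 (s_3 leaves); pivot element 2.
Pivot on row 3; the z-row RHS becomes 0 − (-2)·5 = 10.

10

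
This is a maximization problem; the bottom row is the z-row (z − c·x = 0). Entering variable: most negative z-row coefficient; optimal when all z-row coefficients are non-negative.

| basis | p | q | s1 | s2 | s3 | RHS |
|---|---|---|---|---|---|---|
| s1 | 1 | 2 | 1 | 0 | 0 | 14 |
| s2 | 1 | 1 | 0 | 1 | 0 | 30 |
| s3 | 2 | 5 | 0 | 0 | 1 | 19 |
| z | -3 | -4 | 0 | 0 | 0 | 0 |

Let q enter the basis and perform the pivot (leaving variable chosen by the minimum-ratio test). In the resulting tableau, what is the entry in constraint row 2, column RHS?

Ratio test on column q — row 1: 14/2 = 7; row 2: 30/1 = 30; row 3: 19/5 = 19/5. Minimum is 19/5 at row 3 (s3 leaves); pivot element 5.
Divide row 3 by 5; eliminate column q from the other rows.
Row 2 update in column RHS: 30 − 1·(19/5) = 131/5.

131/5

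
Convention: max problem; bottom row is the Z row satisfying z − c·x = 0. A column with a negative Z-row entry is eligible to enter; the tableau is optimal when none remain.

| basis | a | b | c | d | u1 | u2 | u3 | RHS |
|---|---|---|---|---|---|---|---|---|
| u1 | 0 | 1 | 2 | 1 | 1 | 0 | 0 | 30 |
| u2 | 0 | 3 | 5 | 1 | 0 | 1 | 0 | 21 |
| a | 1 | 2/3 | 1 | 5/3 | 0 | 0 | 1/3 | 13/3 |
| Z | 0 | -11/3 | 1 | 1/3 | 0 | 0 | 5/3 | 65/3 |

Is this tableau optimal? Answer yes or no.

The Z-row has a negative entry -11/3 in column b, so it is not optimal.

no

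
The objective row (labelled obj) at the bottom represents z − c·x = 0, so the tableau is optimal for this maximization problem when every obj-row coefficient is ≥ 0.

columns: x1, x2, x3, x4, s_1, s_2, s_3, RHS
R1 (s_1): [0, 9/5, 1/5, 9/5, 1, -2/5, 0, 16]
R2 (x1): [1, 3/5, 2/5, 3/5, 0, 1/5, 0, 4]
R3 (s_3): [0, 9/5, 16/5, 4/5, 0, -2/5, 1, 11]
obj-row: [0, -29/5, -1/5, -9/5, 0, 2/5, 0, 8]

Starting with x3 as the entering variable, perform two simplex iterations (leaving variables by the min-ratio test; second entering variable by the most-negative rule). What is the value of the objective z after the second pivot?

391/9

Ratio test on column x3 — row 1: 16/(1/5) = 80; row 2: 4/(2/5) = 10; row 3: 11/(16/5) = 55/16. Minimum is 55/16 at row 3 (s_3 leaves); pivot element 16/5.
Pivot on row 3; the obj-row RHS becomes 8 − (-1/5)·(55/16) = 139/16.
Next entering variable (most negative obj-row entry -91/16): x2.
Ratio test on column x2 — row 1: (245/16)/(27/16) = 245/27; row 2: (21/8)/(3/8) = 7; row 3: (55/16)/(9/16) = 55/9. Minimum is 55/9 at row 3 (x3 leaves); pivot element 9/16.
After the second pivot the obj-row RHS is 139/16 − (-91/16)·(55/9) = 391/9.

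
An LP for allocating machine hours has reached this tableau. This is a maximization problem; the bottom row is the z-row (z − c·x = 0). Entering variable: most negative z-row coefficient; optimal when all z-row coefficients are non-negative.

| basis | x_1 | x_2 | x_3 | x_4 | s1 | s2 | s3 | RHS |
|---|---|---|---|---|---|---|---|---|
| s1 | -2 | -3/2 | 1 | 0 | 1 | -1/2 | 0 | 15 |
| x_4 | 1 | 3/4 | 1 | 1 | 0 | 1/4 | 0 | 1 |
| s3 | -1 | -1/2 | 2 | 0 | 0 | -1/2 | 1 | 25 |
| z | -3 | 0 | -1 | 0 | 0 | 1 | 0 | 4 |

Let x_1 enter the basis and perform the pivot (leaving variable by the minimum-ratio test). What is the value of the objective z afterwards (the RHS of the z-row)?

Ratio test on column x_1 — row 1: entry -2 ≤ 0; row 2: 1/1 = 1; row 3: entry -1 ≤ 0. Minimum is 1 at row 2 (x_4 leaves); pivot element 1.
Pivot on row 2; the z-row RHS becomes 4 − (-3)·1 = 7.

7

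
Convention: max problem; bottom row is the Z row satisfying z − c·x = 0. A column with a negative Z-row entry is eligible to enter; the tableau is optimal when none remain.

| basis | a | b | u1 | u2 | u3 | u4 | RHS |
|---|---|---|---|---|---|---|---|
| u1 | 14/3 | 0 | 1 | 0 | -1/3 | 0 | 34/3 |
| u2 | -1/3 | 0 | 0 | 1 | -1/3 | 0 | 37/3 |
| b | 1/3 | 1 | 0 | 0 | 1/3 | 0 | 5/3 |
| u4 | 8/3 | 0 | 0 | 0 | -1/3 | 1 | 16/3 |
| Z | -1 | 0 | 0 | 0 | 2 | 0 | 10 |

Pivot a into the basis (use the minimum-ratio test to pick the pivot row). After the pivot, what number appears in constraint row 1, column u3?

1/4

Ratio test on column a — row 1: (34/3)/(14/3) = 17/7; row 2: entry -1/3 ≤ 0; row 3: (5/3)/(1/3) = 5; row 4: (16/3)/(8/3) = 2. Minimum is 2 at row 4 (u4 leaves); pivot element 8/3.
Divide row 4 by 8/3; eliminate column a from the other rows.
Row 1 update in column u3: -1/3 − (14/3)·(-1/8) = 1/4.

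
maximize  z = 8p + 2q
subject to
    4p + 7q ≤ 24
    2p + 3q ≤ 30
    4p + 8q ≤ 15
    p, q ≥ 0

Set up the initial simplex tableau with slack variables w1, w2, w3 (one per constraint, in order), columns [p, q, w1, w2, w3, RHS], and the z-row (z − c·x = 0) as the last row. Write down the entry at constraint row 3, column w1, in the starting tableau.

Slack w1 belongs to constraint 1; its column is the unit vector e_1, so the entry in row 3 is 0.

0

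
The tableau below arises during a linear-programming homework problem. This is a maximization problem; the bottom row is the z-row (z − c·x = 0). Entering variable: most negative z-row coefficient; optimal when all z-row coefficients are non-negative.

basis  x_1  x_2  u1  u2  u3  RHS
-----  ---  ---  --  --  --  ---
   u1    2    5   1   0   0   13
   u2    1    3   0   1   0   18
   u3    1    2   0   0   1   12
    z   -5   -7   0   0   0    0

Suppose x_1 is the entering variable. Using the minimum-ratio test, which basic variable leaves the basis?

Column x_1 entries and ratios — u1: 13/2 = 13/2; u2: 18/1 = 18; u3: 12/1 = 12.
Smallest ratio is 13/2 in the row of u1, so u1 leaves.

u1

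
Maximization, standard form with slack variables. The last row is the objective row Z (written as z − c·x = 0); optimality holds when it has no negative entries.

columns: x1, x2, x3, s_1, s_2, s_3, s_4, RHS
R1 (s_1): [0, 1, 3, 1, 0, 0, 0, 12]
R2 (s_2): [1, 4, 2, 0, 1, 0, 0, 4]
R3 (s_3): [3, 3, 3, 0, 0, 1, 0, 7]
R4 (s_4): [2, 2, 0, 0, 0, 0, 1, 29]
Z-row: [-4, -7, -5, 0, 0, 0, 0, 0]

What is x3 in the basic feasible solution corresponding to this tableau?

0

x3 is not in the basis, so in the current basic feasible solution x3 = 0.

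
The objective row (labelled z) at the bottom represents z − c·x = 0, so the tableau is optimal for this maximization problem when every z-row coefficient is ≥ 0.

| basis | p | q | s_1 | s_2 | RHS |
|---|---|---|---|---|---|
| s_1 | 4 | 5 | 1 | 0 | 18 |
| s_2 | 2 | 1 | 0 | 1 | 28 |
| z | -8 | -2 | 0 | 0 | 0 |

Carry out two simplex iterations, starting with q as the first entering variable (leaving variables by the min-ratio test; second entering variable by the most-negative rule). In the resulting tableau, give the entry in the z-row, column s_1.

2

Ratio test on column q — row 1: 18/5 = 18/5; row 2: 28/1 = 28. Minimum is 18/5 at row 1 (s_1 leaves); pivot element 5.
Divide row 1 by 5; eliminate column q from the other rows.
Second iteration: most negative z-row entry is -32/5 in column p, so p enters.
Ratio test on column p — row 1: (18/5)/(4/5) = 9/2; row 2: (122/5)/(6/5) = 61/3. Minimum is 9/2 at row 1 (q leaves); pivot element 4/5.
Divide row 1 by 4/5; eliminate column p from the other rows.
After both pivots, the entry at the z-row, column s_1 is 2.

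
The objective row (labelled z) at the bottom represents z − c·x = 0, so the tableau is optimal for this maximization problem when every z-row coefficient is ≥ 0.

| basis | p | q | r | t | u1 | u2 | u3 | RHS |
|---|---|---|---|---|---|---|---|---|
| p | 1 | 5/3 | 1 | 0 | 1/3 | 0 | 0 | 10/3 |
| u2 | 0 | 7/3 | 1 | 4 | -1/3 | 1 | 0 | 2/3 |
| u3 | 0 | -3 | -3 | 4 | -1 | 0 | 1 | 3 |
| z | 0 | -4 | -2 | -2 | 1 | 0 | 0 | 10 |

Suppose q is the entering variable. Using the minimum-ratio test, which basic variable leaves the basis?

u2

Column q entries and ratios — p: (10/3)/(5/3) = 2; u2: (2/3)/(7/3) = 2/7; u3: -3 ≤ 0, skip.
Smallest ratio is 2/7 in the row of u2, so u2 leaves.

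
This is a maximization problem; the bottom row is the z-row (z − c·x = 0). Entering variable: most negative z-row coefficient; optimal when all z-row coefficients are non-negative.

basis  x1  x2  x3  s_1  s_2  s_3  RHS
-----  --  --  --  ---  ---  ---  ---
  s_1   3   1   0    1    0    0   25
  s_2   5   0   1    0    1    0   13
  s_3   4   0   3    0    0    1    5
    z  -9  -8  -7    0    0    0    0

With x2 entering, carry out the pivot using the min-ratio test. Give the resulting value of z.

Ratio test on column x2 — row 1: 25/1 = 25; row 2: entry 0 ≤ 0; row 3: entry 0 ≤ 0. Minimum is 25 at row 1 (s_1 leaves); pivot element 1.
Pivot on row 1; the z-row RHS becomes 0 − (-8)·25 = 200.

200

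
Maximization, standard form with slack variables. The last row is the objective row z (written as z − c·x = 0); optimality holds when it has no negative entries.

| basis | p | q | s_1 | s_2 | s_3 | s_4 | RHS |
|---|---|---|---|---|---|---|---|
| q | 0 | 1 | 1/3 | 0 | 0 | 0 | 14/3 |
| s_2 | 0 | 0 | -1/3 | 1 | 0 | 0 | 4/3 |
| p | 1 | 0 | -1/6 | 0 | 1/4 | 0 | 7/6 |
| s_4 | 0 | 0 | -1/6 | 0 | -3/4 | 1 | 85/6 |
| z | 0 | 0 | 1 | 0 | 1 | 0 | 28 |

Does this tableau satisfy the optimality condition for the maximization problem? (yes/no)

yes

Every z-row coefficient is ≥ 0, so the tableau is optimal.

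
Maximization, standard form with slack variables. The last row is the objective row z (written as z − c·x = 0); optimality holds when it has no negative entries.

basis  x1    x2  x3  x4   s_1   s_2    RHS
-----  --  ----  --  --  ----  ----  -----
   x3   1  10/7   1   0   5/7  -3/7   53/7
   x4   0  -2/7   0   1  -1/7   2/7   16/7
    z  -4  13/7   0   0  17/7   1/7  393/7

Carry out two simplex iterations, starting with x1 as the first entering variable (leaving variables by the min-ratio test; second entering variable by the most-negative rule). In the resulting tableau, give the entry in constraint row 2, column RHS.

Ratio test on column x1 — row 1: (53/7)/1 = 53/7; row 2: entry 0 ≤ 0. Minimum is 53/7 at row 1 (x3 leaves); pivot element 1.
Divide row 1 by 1; eliminate column x1 from the other rows.
Second iteration: most negative z-row entry is -11/7 in column s_2, so s_2 enters.
Ratio test on column s_2 — row 1: entry -3/7 ≤ 0; row 2: (16/7)/(2/7) = 8. Minimum is 8 at row 2 (x4 leaves); pivot element 2/7.
Divide row 2 by 2/7; eliminate column s_2 from the other rows.
After both pivots, the entry at constraint row 2, column RHS is 8.

8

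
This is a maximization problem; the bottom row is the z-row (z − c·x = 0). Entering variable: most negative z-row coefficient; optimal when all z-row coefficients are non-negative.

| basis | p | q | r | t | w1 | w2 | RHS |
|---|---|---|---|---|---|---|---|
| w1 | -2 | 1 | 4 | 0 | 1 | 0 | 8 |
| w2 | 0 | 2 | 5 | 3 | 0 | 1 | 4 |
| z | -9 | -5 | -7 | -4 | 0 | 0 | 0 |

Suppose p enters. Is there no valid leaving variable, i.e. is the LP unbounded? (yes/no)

yes

Every constraint-row entry in column p is ≤ 0, so increasing p is unbounded.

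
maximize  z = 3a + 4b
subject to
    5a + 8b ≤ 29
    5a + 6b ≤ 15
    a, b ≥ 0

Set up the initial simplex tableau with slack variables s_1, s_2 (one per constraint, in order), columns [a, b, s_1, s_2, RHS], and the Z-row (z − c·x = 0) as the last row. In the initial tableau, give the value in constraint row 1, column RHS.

The RHS of constraint 1 is b_1 = 29.

29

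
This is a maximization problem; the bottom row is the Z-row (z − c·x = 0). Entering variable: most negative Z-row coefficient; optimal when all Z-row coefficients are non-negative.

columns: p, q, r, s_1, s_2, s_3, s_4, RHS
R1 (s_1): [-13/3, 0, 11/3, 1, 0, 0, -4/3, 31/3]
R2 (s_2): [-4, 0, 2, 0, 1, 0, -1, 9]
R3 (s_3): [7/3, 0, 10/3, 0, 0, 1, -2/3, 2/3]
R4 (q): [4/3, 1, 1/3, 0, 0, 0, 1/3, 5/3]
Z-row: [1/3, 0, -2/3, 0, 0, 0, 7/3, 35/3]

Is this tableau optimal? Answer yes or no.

no

The Z-row has a negative entry -2/3 in column r, so it is not optimal.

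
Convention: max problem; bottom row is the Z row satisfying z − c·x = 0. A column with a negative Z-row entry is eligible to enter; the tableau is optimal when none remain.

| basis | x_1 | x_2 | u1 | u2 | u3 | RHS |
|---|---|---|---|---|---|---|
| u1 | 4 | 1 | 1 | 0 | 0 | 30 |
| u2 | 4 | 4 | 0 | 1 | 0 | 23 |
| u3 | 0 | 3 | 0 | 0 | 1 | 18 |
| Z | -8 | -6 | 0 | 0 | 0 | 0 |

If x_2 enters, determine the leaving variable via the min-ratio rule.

u2

Column x_2 entries and ratios — u1: 30/1 = 30; u2: 23/4 = 23/4; u3: 18/3 = 6.
Smallest ratio is 23/4 in the row of u2, so u2 leaves.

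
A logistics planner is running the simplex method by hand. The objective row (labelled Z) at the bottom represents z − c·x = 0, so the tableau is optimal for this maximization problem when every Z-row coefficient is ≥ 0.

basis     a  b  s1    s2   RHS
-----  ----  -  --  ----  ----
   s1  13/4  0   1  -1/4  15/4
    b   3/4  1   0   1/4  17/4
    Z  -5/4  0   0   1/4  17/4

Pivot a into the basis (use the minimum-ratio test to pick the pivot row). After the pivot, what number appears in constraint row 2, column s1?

-3/13

Ratio test on column a — row 1: (15/4)/(13/4) = 15/13; row 2: (17/4)/(3/4) = 17/3. Minimum is 15/13 at row 1 (s1 leaves); pivot element 13/4.
Divide row 1 by 13/4; eliminate column a from the other rows.
Row 2 update in column s1: 0 − (3/4)·(4/13) = -3/13.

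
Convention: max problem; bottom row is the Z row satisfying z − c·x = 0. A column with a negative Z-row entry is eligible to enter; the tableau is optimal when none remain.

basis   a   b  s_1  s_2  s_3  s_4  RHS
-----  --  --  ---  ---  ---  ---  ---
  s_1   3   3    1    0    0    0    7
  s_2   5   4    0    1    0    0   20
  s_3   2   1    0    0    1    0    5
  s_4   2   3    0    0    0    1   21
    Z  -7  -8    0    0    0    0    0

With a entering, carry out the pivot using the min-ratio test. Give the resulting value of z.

Ratio test on column a — row 1: 7/3 = 7/3; row 2: 20/5 = 4; row 3: 5/2 = 5/2; row 4: 21/2 = 21/2. Minimum is 7/3 at row 1 (s_1 leaves); pivot element 3.
Pivot on row 1; the Z-row RHS becomes 0 − (-7)·(7/3) = 49/3.

49/3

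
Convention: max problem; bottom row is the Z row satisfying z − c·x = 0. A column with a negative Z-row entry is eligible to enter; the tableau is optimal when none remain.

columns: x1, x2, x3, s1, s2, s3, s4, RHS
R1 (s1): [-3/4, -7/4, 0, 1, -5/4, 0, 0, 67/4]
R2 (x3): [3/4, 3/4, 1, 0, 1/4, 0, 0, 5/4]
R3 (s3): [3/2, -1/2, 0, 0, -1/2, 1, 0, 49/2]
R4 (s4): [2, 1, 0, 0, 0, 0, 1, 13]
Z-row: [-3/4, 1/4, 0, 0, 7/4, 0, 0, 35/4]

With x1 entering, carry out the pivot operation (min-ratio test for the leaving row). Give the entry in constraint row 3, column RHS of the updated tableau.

22

Ratio test on column x1 — row 1: entry -3/4 ≤ 0; row 2: (5/4)/(3/4) = 5/3; row 3: (49/2)/(3/2) = 49/3; row 4: 13/2 = 13/2. Minimum is 5/3 at row 2 (x3 leaves); pivot element 3/4.
Divide row 2 by 3/4; eliminate column x1 from the other rows.
Row 3 update in column RHS: 49/2 − (3/2)·(5/3) = 22.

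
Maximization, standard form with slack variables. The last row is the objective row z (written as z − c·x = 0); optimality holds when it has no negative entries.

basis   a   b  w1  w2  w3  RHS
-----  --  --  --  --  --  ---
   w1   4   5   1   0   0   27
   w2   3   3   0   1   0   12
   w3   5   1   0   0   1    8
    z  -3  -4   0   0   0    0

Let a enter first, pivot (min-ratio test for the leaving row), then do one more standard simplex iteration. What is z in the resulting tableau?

Ratio test on column a — row 1: 27/4 = 27/4; row 2: 12/3 = 4; row 3: 8/5 = 8/5. Minimum is 8/5 at row 3 (w3 leaves); pivot element 5.
Pivot on row 3; the z-row RHS becomes 0 − (-3)·(8/5) = 24/5.
Next entering variable (most negative z-row entry -17/5): b.
Ratio test on column b — row 1: (103/5)/(21/5) = 103/21; row 2: (36/5)/(12/5) = 3; row 3: (8/5)/(1/5) = 8. Minimum is 3 at row 2 (w2 leaves); pivot element 12/5.
After the second pivot the z-row RHS is 24/5 − (-17/5)·3 = 15.

15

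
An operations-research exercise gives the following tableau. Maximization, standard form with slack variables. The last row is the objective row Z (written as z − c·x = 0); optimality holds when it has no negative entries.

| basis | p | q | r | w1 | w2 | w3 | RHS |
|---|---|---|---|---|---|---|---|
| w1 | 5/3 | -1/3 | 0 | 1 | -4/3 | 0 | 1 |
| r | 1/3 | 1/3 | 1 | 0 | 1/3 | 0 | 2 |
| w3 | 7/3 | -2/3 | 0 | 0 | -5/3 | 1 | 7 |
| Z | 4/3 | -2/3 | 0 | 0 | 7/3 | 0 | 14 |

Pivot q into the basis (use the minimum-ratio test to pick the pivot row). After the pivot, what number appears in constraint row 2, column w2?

1

Ratio test on column q — row 1: entry -1/3 ≤ 0; row 2: 2/(1/3) = 6; row 3: entry -2/3 ≤ 0. Minimum is 6 at row 2 (r leaves); pivot element 1/3.
Divide row 2 by 1/3; eliminate column q from the other rows.
In the new row 2, the w2 entry is the old entry divided by the pivot: (1/3)/(1/3) = 1.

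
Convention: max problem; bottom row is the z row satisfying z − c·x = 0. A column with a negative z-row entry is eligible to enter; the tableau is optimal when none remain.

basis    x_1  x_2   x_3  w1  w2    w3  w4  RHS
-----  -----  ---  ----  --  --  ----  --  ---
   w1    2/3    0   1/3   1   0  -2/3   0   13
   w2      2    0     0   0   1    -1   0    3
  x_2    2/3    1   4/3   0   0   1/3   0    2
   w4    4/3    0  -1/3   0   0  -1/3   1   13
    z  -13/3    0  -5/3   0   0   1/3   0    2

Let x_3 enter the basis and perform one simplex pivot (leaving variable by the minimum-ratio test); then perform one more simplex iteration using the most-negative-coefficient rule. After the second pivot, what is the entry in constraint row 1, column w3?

-1/2

Ratio test on column x_3 — row 1: 13/(1/3) = 39; row 2: entry 0 ≤ 0; row 3: 2/(4/3) = 3/2; row 4: entry -1/3 ≤ 0. Minimum is 3/2 at row 3 (x_2 leaves); pivot element 4/3.
Divide row 3 by 4/3; eliminate column x_3 from the other rows.
Second iteration: most negative z-row entry is -7/2 in column x_1, so x_1 enters.
Ratio test on column x_1 — row 1: (25/2)/(1/2) = 25; row 2: 3/2 = 3/2; row 3: (3/2)/(1/2) = 3; row 4: (27/2)/(3/2) = 9. Minimum is 3/2 at row 2 (w2 leaves); pivot element 2.
Divide row 2 by 2; eliminate column x_1 from the other rows.
After both pivots, the entry at constraint row 1, column w3 is -1/2.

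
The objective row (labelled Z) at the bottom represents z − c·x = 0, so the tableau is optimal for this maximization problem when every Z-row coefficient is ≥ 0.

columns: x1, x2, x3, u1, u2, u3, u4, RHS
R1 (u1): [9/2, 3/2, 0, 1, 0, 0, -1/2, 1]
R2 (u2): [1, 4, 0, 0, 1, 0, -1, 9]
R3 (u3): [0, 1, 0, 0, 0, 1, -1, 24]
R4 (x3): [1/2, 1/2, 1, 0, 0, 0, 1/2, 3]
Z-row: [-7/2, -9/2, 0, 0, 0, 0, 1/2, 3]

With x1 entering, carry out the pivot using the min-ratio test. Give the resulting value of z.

34/9

Ratio test on column x1 — row 1: 1/(9/2) = 2/9; row 2: 9/1 = 9; row 3: entry 0 ≤ 0; row 4: 3/(1/2) = 6. Minimum is 2/9 at row 1 (u1 leaves); pivot element 9/2.
Pivot on row 1; the Z-row RHS becomes 3 − (-7/2)·(2/9) = 34/9.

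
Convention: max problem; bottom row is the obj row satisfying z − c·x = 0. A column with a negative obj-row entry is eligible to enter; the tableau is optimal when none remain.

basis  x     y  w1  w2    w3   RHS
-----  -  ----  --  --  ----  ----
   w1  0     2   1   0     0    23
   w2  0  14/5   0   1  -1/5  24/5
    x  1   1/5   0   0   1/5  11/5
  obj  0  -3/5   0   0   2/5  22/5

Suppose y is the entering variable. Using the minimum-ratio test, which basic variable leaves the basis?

Column y entries and ratios — w1: 23/2 = 23/2; w2: (24/5)/(14/5) = 12/7; x: (11/5)/(1/5) = 11.
Smallest ratio is 12/7 in the row of w2, so w2 leaves.

w2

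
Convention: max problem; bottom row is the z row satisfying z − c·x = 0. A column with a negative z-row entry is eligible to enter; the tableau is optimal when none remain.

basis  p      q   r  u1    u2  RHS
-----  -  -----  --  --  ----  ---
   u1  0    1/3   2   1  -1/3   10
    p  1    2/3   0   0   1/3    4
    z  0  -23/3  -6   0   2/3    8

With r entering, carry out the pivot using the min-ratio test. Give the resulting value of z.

38

Ratio test on column r — row 1: 10/2 = 5; row 2: entry 0 ≤ 0. Minimum is 5 at row 1 (u1 leaves); pivot element 2.
Pivot on row 1; the z-row RHS becomes 8 − (-6)·5 = 38.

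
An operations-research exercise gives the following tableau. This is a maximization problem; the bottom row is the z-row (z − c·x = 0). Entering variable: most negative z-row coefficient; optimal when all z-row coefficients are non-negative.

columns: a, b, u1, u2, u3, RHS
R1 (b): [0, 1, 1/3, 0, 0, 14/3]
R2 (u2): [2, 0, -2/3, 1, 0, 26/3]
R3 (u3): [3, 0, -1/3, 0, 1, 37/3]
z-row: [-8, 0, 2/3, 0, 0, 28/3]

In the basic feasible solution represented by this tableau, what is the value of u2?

26/3

u2 is basic (row 2); its value is the RHS of that row, 26/3.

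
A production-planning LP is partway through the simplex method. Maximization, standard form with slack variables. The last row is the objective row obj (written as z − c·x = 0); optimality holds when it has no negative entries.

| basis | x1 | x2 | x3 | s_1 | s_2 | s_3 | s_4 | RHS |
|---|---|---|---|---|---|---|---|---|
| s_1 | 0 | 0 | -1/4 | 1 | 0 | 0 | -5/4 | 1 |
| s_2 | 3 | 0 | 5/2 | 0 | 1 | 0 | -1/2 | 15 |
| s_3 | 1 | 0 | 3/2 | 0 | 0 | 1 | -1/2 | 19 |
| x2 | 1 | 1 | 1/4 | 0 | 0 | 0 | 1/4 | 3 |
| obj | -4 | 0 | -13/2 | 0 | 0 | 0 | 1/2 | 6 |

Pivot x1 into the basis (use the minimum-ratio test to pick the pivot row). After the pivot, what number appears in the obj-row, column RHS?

18

Ratio test on column x1 — row 1: entry 0 ≤ 0; row 2: 15/3 = 5; row 3: 19/1 = 19; row 4: 3/1 = 3. Minimum is 3 at row 4 (x2 leaves); pivot element 1.
Divide row 4 by 1; eliminate column x1 from the other rows.
obj-row update in column RHS: 6 − (-4)·3 = 18.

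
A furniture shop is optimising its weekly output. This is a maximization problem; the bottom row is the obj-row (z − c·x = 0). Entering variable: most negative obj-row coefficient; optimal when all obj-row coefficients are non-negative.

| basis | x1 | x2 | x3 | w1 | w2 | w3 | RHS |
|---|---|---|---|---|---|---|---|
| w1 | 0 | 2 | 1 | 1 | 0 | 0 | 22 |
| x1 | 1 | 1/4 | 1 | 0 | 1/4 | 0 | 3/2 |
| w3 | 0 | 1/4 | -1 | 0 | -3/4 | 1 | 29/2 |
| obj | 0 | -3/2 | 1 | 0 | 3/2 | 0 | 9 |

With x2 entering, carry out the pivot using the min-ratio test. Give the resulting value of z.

Ratio test on column x2 — row 1: 22/2 = 11; row 2: (3/2)/(1/4) = 6; row 3: (29/2)/(1/4) = 58. Minimum is 6 at row 2 (x1 leaves); pivot element 1/4.
Pivot on row 2; the obj-row RHS becomes 9 − (-3/2)·6 = 18.

18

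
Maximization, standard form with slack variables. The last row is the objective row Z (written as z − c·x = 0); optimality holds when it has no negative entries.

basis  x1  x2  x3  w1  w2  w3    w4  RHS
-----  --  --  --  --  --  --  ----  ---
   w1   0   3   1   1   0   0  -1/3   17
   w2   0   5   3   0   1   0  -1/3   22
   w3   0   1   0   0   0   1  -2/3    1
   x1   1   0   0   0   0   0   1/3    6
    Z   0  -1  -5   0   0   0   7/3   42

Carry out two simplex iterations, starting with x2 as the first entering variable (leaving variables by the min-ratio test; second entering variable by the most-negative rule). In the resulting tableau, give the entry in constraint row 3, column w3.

1

Ratio test on column x2 — row 1: 17/3 = 17/3; row 2: 22/5 = 22/5; row 3: 1/1 = 1; row 4: entry 0 ≤ 0. Minimum is 1 at row 3 (w3 leaves); pivot element 1.
Divide row 3 by 1; eliminate column x2 from the other rows.
Second iteration: most negative Z-row entry is -5 in column x3, so x3 enters.
Ratio test on column x3 — row 1: 14/1 = 14; row 2: 17/3 = 17/3; row 3: entry 0 ≤ 0; row 4: entry 0 ≤ 0. Minimum is 17/3 at row 2 (w2 leaves); pivot element 3.
Divide row 2 by 3; eliminate column x3 from the other rows.
After both pivots, the entry at constraint row 3, column w3 is 1.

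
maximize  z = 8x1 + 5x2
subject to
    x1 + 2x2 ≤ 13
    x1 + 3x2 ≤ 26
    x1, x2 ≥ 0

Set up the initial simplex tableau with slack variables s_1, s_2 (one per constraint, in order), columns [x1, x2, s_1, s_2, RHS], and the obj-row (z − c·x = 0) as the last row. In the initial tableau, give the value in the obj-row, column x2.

The obj-row carries the negated objective coefficients: the x2 entry is -5.

-5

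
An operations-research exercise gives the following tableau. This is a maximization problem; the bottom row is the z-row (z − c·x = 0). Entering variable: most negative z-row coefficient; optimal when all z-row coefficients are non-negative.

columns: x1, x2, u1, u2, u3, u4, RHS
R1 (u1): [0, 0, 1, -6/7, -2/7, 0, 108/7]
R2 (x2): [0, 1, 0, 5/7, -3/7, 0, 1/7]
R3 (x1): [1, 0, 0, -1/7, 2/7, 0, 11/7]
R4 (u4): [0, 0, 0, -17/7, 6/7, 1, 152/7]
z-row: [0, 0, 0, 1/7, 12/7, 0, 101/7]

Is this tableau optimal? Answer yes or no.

Every z-row coefficient is ≥ 0, so the tableau is optimal.

yes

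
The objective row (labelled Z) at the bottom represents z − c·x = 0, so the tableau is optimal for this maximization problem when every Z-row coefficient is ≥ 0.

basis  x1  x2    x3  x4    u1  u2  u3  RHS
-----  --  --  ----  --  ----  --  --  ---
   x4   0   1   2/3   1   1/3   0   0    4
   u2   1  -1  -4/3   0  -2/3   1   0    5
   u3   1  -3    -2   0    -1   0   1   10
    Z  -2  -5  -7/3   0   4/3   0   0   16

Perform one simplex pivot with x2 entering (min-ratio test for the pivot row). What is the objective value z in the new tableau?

36

Ratio test on column x2 — row 1: 4/1 = 4; row 2: entry -1 ≤ 0; row 3: entry -3 ≤ 0. Minimum is 4 at row 1 (x4 leaves); pivot element 1.
Pivot on row 1; the Z-row RHS becomes 16 − (-5)·4 = 36.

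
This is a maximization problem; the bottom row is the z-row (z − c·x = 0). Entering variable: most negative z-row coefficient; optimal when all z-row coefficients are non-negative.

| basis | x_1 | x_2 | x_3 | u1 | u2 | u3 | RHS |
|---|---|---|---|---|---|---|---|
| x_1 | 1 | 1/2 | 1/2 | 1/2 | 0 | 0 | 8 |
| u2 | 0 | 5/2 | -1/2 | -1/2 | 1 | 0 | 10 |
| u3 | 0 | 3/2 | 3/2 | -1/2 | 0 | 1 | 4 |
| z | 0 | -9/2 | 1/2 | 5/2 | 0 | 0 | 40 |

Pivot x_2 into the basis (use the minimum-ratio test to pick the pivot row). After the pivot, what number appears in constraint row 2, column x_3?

Ratio test on column x_2 — row 1: 8/(1/2) = 16; row 2: 10/(5/2) = 4; row 3: 4/(3/2) = 8/3. Minimum is 8/3 at row 3 (u3 leaves); pivot element 3/2.
Divide row 3 by 3/2; eliminate column x_2 from the other rows.
Row 2 update in column x_3: -1/2 − (5/2)·1 = -3.

-3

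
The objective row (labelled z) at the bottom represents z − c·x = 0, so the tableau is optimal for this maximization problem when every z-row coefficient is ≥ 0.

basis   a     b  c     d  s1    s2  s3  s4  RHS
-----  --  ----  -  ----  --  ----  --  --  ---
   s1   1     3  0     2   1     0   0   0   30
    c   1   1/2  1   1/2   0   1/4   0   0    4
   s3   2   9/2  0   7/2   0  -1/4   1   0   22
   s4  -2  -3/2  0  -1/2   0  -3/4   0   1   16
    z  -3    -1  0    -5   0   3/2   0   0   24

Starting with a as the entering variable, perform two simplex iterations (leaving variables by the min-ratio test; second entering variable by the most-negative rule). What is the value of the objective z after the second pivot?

Ratio test on column a — row 1: 30/1 = 30; row 2: 4/1 = 4; row 3: 22/2 = 11; row 4: entry -2 ≤ 0. Minimum is 4 at row 2 (c leaves); pivot element 1.
Pivot on row 2; the z-row RHS becomes 24 − (-3)·4 = 36.
Next entering variable (most negative z-row entry -7/2): d.
Ratio test on column d — row 1: 26/(3/2) = 52/3; row 2: 4/(1/2) = 8; row 3: 14/(5/2) = 28/5; row 4: 24/(1/2) = 48. Minimum is 28/5 at row 3 (s3 leaves); pivot element 5/2.
After the second pivot the z-row RHS is 36 − (-7/2)·(28/5) = 278/5.

278/5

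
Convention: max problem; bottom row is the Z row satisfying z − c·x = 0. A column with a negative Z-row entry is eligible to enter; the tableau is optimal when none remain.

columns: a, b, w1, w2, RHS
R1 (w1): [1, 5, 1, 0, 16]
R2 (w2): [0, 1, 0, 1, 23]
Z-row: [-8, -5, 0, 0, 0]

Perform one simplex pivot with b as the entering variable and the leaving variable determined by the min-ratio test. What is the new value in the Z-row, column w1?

1

Ratio test on column b — row 1: 16/5 = 16/5; row 2: 23/1 = 23. Minimum is 16/5 at row 1 (w1 leaves); pivot element 5.
Divide row 1 by 5; eliminate column b from the other rows.
Z-row update in column w1: 0 − (-5)·(1/5) = 1.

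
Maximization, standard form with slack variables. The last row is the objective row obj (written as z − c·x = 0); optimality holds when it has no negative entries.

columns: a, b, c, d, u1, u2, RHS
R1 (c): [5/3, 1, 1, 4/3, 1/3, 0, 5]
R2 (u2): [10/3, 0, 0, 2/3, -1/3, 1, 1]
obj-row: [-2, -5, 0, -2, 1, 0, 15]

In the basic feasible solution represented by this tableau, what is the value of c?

c is basic (row 1); its value is the RHS of that row, 5.

5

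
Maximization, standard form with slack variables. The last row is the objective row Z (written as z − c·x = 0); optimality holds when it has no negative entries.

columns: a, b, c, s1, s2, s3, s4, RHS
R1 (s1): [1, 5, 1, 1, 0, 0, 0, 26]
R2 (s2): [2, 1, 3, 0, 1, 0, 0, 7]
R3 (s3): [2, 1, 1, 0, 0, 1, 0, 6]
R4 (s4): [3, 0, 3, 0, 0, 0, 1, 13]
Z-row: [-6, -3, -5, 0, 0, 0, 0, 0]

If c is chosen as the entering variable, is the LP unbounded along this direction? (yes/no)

Column c has positive entries in row(s) 1, 2, 3, 4, so the ratio test bounds it — not unbounded.

no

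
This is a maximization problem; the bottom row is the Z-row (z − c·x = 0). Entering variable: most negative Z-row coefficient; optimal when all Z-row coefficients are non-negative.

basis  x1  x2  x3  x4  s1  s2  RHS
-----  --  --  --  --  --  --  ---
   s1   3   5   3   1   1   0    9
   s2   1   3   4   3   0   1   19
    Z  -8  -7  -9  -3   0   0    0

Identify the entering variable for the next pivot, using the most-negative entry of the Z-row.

Negative Z-row entries: x1: -8, x2: -7, x3: -9, x4: -3.
The most negative is -9 in column x3, so x3 enters.

x3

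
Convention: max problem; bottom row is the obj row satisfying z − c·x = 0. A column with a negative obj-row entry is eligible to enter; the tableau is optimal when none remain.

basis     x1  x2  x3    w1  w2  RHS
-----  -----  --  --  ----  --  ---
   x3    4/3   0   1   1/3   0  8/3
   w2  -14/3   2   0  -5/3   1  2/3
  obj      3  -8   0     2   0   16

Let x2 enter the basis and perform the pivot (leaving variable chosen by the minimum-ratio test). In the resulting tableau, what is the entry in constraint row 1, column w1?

1/3

Ratio test on column x2 — row 1: entry 0 ≤ 0; row 2: (2/3)/2 = 1/3. Minimum is 1/3 at row 2 (w2 leaves); pivot element 2.
Divide row 2 by 2; eliminate column x2 from the other rows.
Row 1 update in column w1: 1/3 − 0·(-5/6) = 1/3.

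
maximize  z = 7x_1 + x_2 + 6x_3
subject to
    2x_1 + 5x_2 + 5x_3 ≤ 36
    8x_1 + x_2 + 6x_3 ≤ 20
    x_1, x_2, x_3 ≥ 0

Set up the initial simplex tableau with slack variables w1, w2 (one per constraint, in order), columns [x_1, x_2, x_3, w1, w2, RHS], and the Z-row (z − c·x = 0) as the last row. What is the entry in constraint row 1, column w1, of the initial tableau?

1

Slack w1 belongs to constraint 1; its column is the unit vector e_1, so the entry in row 1 is 1.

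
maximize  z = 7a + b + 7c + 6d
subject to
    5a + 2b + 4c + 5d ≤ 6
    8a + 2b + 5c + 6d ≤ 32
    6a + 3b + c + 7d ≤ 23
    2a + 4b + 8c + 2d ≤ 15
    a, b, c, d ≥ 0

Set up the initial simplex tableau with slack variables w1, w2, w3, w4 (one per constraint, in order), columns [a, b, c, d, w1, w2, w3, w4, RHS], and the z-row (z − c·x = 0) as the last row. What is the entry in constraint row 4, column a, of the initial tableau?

Constraint 4 has coefficient 2 on a.

2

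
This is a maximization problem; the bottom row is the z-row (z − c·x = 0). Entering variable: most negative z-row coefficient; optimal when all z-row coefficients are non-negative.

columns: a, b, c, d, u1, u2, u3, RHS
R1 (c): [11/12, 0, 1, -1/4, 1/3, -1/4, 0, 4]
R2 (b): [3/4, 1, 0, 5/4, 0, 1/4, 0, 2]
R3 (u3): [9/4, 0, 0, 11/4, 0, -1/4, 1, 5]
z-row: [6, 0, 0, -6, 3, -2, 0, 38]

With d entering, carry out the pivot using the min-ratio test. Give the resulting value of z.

238/5

Ratio test on column d — row 1: entry -1/4 ≤ 0; row 2: 2/(5/4) = 8/5; row 3: 5/(11/4) = 20/11. Minimum is 8/5 at row 2 (b leaves); pivot element 5/4.
Pivot on row 2; the z-row RHS becomes 38 − (-6)·(8/5) = 238/5.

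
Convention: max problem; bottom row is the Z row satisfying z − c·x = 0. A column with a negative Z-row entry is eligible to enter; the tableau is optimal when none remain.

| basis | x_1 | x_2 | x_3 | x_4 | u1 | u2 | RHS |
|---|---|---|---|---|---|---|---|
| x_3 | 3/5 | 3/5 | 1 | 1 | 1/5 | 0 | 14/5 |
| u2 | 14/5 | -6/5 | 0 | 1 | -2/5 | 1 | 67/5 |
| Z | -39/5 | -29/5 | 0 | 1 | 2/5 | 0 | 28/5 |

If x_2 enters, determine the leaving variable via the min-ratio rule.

x_3

Column x_2 entries and ratios — x_3: (14/5)/(3/5) = 14/3; u2: -6/5 ≤ 0, skip.
Smallest ratio is 14/3 in the row of x_3, so x_3 leaves.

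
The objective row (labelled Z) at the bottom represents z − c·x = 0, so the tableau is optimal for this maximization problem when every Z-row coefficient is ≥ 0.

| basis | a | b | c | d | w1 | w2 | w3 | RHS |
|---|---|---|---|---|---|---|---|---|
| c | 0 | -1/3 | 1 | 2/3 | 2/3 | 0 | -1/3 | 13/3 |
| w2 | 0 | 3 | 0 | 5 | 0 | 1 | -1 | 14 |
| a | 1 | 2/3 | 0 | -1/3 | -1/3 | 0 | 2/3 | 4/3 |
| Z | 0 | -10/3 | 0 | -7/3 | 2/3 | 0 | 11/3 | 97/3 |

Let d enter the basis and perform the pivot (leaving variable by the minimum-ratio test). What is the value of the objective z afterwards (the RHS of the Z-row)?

583/15

Ratio test on column d — row 1: (13/3)/(2/3) = 13/2; row 2: 14/5 = 14/5; row 3: entry -1/3 ≤ 0. Minimum is 14/5 at row 2 (w2 leaves); pivot element 5.
Pivot on row 2; the Z-row RHS becomes 97/3 − (-7/3)·(14/5) = 583/15.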